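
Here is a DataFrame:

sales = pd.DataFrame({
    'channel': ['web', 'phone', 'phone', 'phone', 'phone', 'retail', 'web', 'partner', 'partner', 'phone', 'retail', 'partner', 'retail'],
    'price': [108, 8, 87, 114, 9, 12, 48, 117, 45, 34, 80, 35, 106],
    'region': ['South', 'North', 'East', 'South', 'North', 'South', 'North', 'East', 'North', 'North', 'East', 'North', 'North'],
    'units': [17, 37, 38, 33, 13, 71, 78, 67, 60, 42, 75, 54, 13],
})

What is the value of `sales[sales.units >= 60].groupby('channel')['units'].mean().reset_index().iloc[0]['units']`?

63.5

filter rows where units >= 60:
    channel  price region  units
5    retail     12  South     71
6       web     48  North     78
7   partner    117   East     67
8   partner     45  North     60
10   retail     80   East     75
group by channel, mean of units:
channel
partner    63.5
retail     73.0
web        78.0
Name: units, dtype: float64
reset_index():
   channel  units
0  partner   63.5
1   retail   73.0
2      web   78.0
Reading off the value at position 0, column 'units', we get 63.5.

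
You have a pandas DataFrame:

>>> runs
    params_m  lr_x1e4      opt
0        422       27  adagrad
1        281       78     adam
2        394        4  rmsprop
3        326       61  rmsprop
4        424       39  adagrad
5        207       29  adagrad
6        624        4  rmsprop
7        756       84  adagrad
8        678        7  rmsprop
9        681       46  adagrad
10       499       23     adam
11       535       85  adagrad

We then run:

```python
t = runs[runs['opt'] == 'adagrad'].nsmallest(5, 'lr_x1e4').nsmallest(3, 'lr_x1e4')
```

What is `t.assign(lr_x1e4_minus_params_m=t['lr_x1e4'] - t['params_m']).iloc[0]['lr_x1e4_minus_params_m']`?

filter rows where opt == 'adagrad':
    params_m  lr_x1e4      opt
0        422       27  adagrad
4        424       39  adagrad
5        207       29  adagrad
7        756       84  adagrad
9        681       46  adagrad
11       535       85  adagrad
take 5 rows with smallest lr_x1e4:
   params_m  lr_x1e4      opt
0       422       27  adagrad
5       207       29  adagrad
4       424       39  adagrad
9       681       46  adagrad
7       756       84  adagrad
take 3 rows with smallest lr_x1e4:
   params_m  lr_x1e4      opt
0       422       27  adagrad
5       207       29  adagrad
4       424       39  adagrad
add column lr_x1e4_minus_params_m = t['lr_x1e4'] - t['params_m']:
   params_m  lr_x1e4      opt  lr_x1e4_minus_params_m
0       422       27  adagrad                    -395
5       207       29  adagrad                    -178
4       424       39  adagrad                    -385
Reading off the value at position 0, column 'lr_x1e4_minus_params_m', we get -395.

-395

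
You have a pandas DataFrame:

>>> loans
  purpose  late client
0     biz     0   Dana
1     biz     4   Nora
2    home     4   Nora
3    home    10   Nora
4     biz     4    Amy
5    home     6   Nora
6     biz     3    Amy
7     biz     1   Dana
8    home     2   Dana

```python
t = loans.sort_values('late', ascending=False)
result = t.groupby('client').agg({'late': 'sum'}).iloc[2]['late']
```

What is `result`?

sort by late descending:
  purpose  late client
3    home    10   Nora
5    home     6   Nora
1     biz     4   Nora
2    home     4   Nora
4     biz     4    Amy
6     biz     3    Amy
8    home     2   Dana
7     biz     1   Dana
0     biz     0   Dana
group by client, sum of late:
        late
client      
Amy        7
Dana       3
Nora      24
value at position 2, column 'late' → 24

24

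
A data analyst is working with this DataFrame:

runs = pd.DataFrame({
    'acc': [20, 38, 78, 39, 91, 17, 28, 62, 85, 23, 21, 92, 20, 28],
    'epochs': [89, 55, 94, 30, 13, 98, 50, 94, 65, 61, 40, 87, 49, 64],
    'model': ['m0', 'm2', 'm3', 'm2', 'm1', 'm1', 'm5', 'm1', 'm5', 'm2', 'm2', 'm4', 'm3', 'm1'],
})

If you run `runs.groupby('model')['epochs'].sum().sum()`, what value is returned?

group by model, sum of epochs:
model
m0     89
m1    269
m2    186
m3    143
m4     87
m5    115
Name: epochs, dtype: int64
Hence 889.

889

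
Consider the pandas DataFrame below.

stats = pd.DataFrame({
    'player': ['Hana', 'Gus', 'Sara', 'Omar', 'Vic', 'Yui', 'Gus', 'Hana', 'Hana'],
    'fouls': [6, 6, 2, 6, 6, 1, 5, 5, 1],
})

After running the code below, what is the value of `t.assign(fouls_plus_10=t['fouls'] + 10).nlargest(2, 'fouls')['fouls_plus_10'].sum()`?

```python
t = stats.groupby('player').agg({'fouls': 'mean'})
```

32.0

group by player, mean of fouls:
        fouls
player       
Gus       5.5
Hana      4.0
Omar      6.0
Sara      2.0
Vic       6.0
Yui       1.0
add column fouls_plus_10 = t['fouls'] + 10:
        fouls  fouls_plus_10
player                      
Gus       5.5           15.5
Hana      4.0           14.0
Omar      6.0           16.0
Sara      2.0           12.0
Vic       6.0           16.0
Yui       1.0           11.0
take 2 rows with largest fouls:
        fouls  fouls_plus_10
player                      
Omar      6.0           16.0
Vic       6.0           16.0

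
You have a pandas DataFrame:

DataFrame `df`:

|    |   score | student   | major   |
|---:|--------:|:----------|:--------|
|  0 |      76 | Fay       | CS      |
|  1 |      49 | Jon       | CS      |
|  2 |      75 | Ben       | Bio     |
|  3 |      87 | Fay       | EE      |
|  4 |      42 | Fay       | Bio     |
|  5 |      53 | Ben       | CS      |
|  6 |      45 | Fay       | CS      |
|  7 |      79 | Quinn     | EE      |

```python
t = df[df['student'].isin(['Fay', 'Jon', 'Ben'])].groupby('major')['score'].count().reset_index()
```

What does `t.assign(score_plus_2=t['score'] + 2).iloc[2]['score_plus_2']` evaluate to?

filter rows where student in ['Fay', 'Jon', 'Ben']:
   score student major
0     76     Fay    CS
1     49     Jon    CS
2     75     Ben   Bio
3     87     Fay    EE
4     42     Fay   Bio
5     53     Ben    CS
6     45     Fay    CS
group by major, count of score:
major
Bio    2
CS     4
EE     1
Name: score, dtype: int64
reset_index():
  major  score
0   Bio      2
1    CS      4
2    EE      1
add column score_plus_2 = t['score'] + 2:
  major  score  score_plus_2
0   Bio      2             4
1    CS      4             6
2    EE      1             3
Reading off the value at position 2, column 'score_plus_2', we get 3.

3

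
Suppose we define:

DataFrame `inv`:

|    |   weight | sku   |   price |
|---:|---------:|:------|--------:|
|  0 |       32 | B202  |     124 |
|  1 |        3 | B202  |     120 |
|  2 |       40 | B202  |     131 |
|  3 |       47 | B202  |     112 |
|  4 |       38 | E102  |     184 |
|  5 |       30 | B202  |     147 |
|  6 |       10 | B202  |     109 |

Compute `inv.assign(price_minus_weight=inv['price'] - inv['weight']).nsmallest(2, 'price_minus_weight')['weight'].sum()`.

87

add column price_minus_weight = inv['price'] - inv['weight']:
   weight   sku  price  price_minus_weight
0      32  B202    124                  92
1       3  B202    120                 117
2      40  B202    131                  91
3      47  B202    112                  65
4      38  E102    184                 146
5      30  B202    147                 117
6      10  B202    109                  99
take 2 rows with smallest price_minus_weight:
   weight   sku  price  price_minus_weight
3      47  B202    112                  65
2      40  B202    131                  91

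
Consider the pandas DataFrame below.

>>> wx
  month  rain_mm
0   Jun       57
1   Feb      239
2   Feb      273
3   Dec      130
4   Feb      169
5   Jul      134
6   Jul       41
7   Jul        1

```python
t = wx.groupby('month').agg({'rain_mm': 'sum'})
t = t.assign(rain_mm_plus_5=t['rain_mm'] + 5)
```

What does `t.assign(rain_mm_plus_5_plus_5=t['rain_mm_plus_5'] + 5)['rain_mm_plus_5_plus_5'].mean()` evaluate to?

group by month, sum of rain_mm:
       rain_mm
month         
Dec        130
Feb        681
Jul        176
Jun         57
add column rain_mm_plus_5 = t['rain_mm'] + 5:
       rain_mm  rain_mm_plus_5
month                         
Dec        130             135
Feb        681             686
Jul        176             181
Jun         57              62
add column rain_mm_plus_5_plus_5 = t['rain_mm_plus_5'] + 5:
       rain_mm  rain_mm_plus_5  rain_mm_plus_5_plus_5
month                                                
Dec        130             135                    140
Feb        681             686                    691
Jul        176             181                    186
Jun         57              62                     67
Finally, mean of column 'rain_mm_plus_5_plus_5' = 271.0.

271.0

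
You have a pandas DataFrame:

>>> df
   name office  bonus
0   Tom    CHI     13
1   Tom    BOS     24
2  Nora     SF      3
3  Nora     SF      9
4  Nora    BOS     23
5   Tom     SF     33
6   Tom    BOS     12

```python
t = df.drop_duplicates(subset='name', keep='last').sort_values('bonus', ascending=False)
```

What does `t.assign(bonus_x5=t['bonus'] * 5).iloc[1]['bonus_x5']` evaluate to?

drop duplicate name (keep=last):
   name office  bonus
4  Nora    BOS     23
6   Tom    BOS     12
sort by bonus descending:
   name office  bonus
4  Nora    BOS     23
6   Tom    BOS     12
add column bonus_x5 = t['bonus'] * 5:
   name office  bonus  bonus_x5
4  Nora    BOS     23       115
6   Tom    BOS     12        60
Hence 60.

60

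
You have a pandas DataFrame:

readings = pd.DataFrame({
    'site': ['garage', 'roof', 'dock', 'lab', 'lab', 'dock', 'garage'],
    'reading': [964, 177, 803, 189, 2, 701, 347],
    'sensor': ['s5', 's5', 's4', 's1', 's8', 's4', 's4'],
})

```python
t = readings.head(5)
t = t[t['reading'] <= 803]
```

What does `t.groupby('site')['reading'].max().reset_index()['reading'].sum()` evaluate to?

1169

take first 5 rows:
     site  reading sensor
0  garage      964     s5
1    roof      177     s5
2    dock      803     s4
3     lab      189     s1
4     lab        2     s8
filter rows where reading <= 803:
   site  reading sensor
1  roof      177     s5
2  dock      803     s4
3   lab      189     s1
4   lab        2     s8
group by site, max of reading:
site
dock    803
lab     189
roof    177
Name: reading, dtype: int64
reset_index():
   site  reading
0  dock      803
1   lab      189
2  roof      177
Taking the sum of column 'reading' gives 1169.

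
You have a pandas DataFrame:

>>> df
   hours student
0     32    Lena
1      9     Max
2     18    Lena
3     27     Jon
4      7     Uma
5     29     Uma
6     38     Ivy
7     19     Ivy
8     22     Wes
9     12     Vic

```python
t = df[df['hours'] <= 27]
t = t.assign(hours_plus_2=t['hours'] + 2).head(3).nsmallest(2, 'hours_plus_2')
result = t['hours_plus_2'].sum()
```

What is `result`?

31

filter rows where hours <= 27:
   hours student
1      9     Max
2     18    Lena
3     27     Jon
4      7     Uma
7     19     Ivy
8     22     Wes
9     12     Vic
add column hours_plus_2 = t['hours'] + 2:
   hours student  hours_plus_2
1      9     Max            11
2     18    Lena            20
3     27     Jon            29
4      7     Uma             9
7     19     Ivy            21
8     22     Wes            24
9     12     Vic            14
take first 3 rows:
   hours student  hours_plus_2
1      9     Max            11
2     18    Lena            20
3     27     Jon            29
take 2 rows with smallest hours_plus_2:
   hours student  hours_plus_2
1      9     Max            11
2     18    Lena            20
So sum() = 31.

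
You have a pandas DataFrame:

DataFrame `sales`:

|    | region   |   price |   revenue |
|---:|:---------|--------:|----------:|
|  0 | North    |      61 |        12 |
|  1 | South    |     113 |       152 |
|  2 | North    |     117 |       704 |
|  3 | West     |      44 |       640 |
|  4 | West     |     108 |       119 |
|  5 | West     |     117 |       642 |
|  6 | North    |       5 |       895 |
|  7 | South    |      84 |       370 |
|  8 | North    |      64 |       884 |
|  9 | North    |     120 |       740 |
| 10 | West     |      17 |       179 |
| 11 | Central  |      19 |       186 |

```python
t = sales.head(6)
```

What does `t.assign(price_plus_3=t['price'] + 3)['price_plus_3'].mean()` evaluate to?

take first 6 rows:
  region  price  revenue
0  North     61       12
1  South    113      152
2  North    117      704
3   West     44      640
4   West    108      119
5   West    117      642
add column price_plus_3 = t['price'] + 3:
  region  price  revenue  price_plus_3
0  North     61       12            64
1  South    113      152           116
2  North    117      704           120
3   West     44      640            47
4   West    108      119           111
5   West    117      642           120
Reading off the mean of column 'price_plus_3', we get 96.3333333333.

96.3333333333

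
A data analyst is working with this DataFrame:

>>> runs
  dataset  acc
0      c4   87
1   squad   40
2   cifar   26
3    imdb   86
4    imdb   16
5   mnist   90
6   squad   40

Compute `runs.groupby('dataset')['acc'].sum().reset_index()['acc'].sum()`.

385

group by dataset, sum of acc:
dataset
c4        87
cifar     26
imdb     102
mnist     90
squad     80
Name: acc, dtype: int64
reset_index():
  dataset  acc
0      c4   87
1   cifar   26
2    imdb  102
3   mnist   90
4   squad   80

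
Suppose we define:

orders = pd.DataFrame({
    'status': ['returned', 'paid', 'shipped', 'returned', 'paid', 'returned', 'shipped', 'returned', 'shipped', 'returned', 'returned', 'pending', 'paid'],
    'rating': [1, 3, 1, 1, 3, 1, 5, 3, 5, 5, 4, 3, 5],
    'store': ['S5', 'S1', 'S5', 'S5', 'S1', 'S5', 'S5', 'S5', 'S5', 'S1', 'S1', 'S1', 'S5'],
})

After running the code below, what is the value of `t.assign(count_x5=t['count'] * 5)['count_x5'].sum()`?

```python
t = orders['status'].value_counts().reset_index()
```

value_counts of status:
status
returned    6
paid        3
shipped     3
pending     1
Name: count, dtype: int64
reset_index():
     status  count
0  returned      6
1      paid      3
2   shipped      3
3   pending      1
add column count_x5 = t['count'] * 5:
     status  count  count_x5
0  returned      6        30
1      paid      3        15
2   shipped      3        15
3   pending      1         5
Taking the sum of column 'count_x5' gives 65.

65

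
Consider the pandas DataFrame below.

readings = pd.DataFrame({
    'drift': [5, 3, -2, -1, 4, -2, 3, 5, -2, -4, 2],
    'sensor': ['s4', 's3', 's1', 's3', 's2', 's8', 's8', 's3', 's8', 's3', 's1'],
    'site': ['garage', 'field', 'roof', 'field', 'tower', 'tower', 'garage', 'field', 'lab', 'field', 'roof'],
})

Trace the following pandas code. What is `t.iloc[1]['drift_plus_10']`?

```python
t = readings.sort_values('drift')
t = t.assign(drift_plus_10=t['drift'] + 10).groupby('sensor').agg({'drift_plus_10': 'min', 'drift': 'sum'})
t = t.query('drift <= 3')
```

sort by drift:
    drift sensor    site
9      -4     s3   field
2      -2     s1    roof
5      -2     s8   tower
8      -2     s8     lab
3      -1     s3   field
10      2     s1    roof
1       3     s3   field
6       3     s8  garage
4       4     s2   tower
0       5     s4  garage
7       5     s3   field
add column drift_plus_10 = t['drift'] + 10:
    drift sensor    site  drift_plus_10
9      -4     s3   field              6
2      -2     s1    roof              8
5      -2     s8   tower              8
8      -2     s8     lab              8
3      -1     s3   field              9
10      2     s1    roof             12
1       3     s3   field             13
6       3     s8  garage             13
4       4     s2   tower             14
0       5     s4  garage             15
7       5     s3   field             15
group by sensor: min(drift_plus_10), sum(drift):
        drift_plus_10  drift
sensor                      
s1                  8      0
s2                 14      4
s3                  6      3
s4                 15      5
s8                  8     -1
filter rows where drift <= 3:
        drift_plus_10  drift
sensor                      
s1                  8      0
s3                  6      3
s8                  8     -1
So iloc[1]['drift_plus_10'] = 6.

6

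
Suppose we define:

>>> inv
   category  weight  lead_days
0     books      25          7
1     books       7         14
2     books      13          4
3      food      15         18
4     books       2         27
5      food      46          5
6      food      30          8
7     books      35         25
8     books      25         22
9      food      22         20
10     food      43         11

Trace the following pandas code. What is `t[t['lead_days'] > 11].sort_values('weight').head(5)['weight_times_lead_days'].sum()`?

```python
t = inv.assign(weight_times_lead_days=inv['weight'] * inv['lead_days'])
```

1412

add column weight_times_lead_days = inv['weight'] * inv['lead_days']:
   category  weight  lead_days  weight_times_lead_days
0     books      25          7                     175
1     books       7         14                      98
2     books      13          4                      52
3      food      15         18                     270
4     books       2         27                      54
5      food      46          5                     230
6      food      30          8                     240
7     books      35         25                     875
8     books      25         22                     550
9      food      22         20                     440
10     food      43         11                     473
filter rows where lead_days > 11:
  category  weight  lead_days  weight_times_lead_days
1    books       7         14                      98
3     food      15         18                     270
4    books       2         27                      54
7    books      35         25                     875
8    books      25         22                     550
9     food      22         20                     440
sort by weight:
  category  weight  lead_days  weight_times_lead_days
4    books       2         27                      54
1    books       7         14                      98
3     food      15         18                     270
9     food      22         20                     440
8    books      25         22                     550
7    books      35         25                     875
take first 5 rows:
  category  weight  lead_days  weight_times_lead_days
4    books       2         27                      54
1    books       7         14                      98
3     food      15         18                     270
9     food      22         20                     440
8    books      25         22                     550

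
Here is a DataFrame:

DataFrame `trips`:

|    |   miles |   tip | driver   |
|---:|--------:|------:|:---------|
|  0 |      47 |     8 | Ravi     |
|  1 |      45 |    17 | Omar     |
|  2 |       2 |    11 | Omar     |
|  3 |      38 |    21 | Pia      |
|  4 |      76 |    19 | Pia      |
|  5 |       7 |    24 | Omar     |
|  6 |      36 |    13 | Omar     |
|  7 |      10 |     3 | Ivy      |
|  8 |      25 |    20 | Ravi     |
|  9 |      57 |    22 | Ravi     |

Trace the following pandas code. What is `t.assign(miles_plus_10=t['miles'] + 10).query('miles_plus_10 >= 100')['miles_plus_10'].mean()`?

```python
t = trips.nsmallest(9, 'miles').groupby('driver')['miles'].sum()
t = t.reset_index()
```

119.5

take 9 rows with smallest miles:
   miles  tip driver
2      2   11   Omar
5      7   24   Omar
7     10    3    Ivy
8     25   20   Ravi
6     36   13   Omar
3     38   21    Pia
1     45   17   Omar
0     47    8   Ravi
9     57   22   Ravi
group by driver, sum of miles:
driver
Ivy      10
Omar     90
Pia      38
Ravi    129
Name: miles, dtype: int64
reset_index():
  driver  miles
0    Ivy     10
1   Omar     90
2    Pia     38
3   Ravi    129
add column miles_plus_10 = t['miles'] + 10:
  driver  miles  miles_plus_10
0    Ivy     10             20
1   Omar     90            100
2    Pia     38             48
3   Ravi    129            139
filter rows where miles_plus_10 >= 100:
  driver  miles  miles_plus_10
1   Omar     90            100
3   Ravi    129            139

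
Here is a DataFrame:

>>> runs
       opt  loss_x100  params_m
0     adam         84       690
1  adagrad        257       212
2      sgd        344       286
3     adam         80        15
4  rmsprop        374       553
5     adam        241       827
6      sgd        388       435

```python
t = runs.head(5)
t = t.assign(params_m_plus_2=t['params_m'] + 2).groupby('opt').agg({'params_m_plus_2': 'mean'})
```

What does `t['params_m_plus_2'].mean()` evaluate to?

352.875

take first 5 rows:
       opt  loss_x100  params_m
0     adam         84       690
1  adagrad        257       212
2      sgd        344       286
3     adam         80        15
4  rmsprop        374       553
add column params_m_plus_2 = t['params_m'] + 2:
       opt  loss_x100  params_m  params_m_plus_2
0     adam         84       690              692
1  adagrad        257       212              214
2      sgd        344       286              288
3     adam         80        15               17
4  rmsprop        374       553              555
group by opt, mean of params_m_plus_2:
         params_m_plus_2
opt                     
adagrad            214.0
adam               354.5
rmsprop            555.0
sgd                288.0
Hence 352.875.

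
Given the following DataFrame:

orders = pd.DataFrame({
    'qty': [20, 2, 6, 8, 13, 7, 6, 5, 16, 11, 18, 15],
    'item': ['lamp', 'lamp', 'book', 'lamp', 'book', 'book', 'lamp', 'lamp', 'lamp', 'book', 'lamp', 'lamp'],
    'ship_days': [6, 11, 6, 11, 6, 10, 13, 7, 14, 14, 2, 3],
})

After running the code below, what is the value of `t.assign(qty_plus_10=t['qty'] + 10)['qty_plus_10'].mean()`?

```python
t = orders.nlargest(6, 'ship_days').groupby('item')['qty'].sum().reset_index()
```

take 6 rows with largest ship_days:
   qty  item  ship_days
8   16  lamp         14
9   11  book         14
6    6  lamp         13
1    2  lamp         11
3    8  lamp         11
5    7  book         10
group by item, sum of qty:
item
book    18
lamp    32
Name: qty, dtype: int64
reset_index():
   item  qty
0  book   18
1  lamp   32
add column qty_plus_10 = t['qty'] + 10:
   item  qty  qty_plus_10
0  book   18           28
1  lamp   32           42
Then the mean of column 'qty_plus_10': 35.0

35.0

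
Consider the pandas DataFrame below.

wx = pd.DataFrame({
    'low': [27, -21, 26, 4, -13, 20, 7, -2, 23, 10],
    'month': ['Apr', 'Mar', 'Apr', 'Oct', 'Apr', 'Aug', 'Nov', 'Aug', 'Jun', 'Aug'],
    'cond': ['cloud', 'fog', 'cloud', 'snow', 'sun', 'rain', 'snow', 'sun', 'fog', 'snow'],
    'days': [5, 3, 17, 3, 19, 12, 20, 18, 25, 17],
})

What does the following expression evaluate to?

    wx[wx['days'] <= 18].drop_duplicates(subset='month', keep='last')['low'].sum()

19

filter rows where days <= 18:
   low month   cond  days
0   27   Apr  cloud     5
1  -21   Mar    fog     3
2   26   Apr  cloud    17
3    4   Oct   snow     3
5   20   Aug   rain    12
7   -2   Aug    sun    18
9   10   Aug   snow    17
drop duplicate month (keep=last):
   low month   cond  days
1  -21   Mar    fog     3
2   26   Apr  cloud    17
3    4   Oct   snow     3
9   10   Aug   snow    17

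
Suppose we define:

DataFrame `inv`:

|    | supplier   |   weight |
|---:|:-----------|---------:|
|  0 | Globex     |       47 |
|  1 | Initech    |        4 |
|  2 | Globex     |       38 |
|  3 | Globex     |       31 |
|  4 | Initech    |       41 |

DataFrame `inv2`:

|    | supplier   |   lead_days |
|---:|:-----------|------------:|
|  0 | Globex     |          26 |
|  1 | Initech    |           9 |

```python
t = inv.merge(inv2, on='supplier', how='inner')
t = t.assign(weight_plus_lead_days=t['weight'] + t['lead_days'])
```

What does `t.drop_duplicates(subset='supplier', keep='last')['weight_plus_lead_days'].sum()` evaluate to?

107

merge on 'supplier' (how='inner') → 5 rows:
  supplier  weight  lead_days
0   Globex      47         26
1  Initech       4          9
2   Globex      38         26
3   Globex      31         26
4  Initech      41          9
add column weight_plus_lead_days = t['weight'] + t['lead_days']:
  supplier  weight  lead_days  weight_plus_lead_days
0   Globex      47         26                     73
1  Initech       4          9                     13
2   Globex      38         26                     64
3   Globex      31         26                     57
4  Initech      41          9                     50
drop duplicate supplier (keep=last):
  supplier  weight  lead_days  weight_plus_lead_days
3   Globex      31         26                     57
4  Initech      41          9                     50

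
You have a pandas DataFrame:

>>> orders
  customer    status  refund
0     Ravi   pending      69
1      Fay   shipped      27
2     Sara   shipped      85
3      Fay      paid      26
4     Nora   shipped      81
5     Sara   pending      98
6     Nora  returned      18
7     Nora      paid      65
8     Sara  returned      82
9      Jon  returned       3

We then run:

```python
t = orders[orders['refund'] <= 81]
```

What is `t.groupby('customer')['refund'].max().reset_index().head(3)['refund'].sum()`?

filter rows where refund <= 81:
  customer    status  refund
0     Ravi   pending      69
1      Fay   shipped      27
3      Fay      paid      26
4     Nora   shipped      81
6     Nora  returned      18
7     Nora      paid      65
9      Jon  returned       3
group by customer, max of refund:
customer
Fay     27
Jon      3
Nora    81
Ravi    69
Name: refund, dtype: int64
reset_index():
  customer  refund
0      Fay      27
1      Jon       3
2     Nora      81
3     Ravi      69
take first 3 rows:
  customer  refund
0      Fay      27
1      Jon       3
2     Nora      81
Reading off the sum of column 'refund', we get 111.

111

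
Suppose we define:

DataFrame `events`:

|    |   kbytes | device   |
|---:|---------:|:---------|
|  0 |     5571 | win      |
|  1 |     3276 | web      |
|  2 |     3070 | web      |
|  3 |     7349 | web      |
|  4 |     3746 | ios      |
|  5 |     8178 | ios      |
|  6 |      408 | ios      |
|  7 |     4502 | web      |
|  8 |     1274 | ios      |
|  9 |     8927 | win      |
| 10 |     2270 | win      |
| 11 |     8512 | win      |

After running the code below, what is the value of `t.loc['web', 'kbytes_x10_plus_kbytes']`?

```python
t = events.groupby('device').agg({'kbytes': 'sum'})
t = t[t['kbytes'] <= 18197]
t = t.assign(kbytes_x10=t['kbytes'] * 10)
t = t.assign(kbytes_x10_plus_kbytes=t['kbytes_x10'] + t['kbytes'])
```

200167

group by device, sum of kbytes:
        kbytes
device        
ios      13606
web      18197
win      25280
filter rows where kbytes <= 18197:
        kbytes
device        
ios      13606
web      18197
add column kbytes_x10 = t['kbytes'] * 10:
        kbytes  kbytes_x10
device                    
ios      13606      136060
web      18197      181970
add column kbytes_x10_plus_kbytes = t['kbytes_x10'] + t['kbytes']:
        kbytes  kbytes_x10  kbytes_x10_plus_kbytes
device                                            
ios      13606      136060                  149666
web      18197      181970                  200167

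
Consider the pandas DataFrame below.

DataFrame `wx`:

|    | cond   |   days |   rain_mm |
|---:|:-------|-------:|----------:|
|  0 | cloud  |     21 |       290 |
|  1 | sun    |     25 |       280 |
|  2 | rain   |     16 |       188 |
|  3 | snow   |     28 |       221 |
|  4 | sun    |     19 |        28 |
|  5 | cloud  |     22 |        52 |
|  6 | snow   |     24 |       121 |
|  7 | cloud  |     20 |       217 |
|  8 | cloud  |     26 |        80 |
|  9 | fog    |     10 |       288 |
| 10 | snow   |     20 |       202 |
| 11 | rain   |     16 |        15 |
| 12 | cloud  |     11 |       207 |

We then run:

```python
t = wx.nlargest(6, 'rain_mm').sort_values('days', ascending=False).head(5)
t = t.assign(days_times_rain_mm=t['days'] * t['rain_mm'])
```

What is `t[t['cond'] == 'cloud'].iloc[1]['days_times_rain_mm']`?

take 6 rows with largest rain_mm:
     cond  days  rain_mm
0   cloud    21      290
9     fog    10      288
1     sun    25      280
3    snow    28      221
7   cloud    20      217
12  cloud    11      207
sort by days descending:
     cond  days  rain_mm
3    snow    28      221
1     sun    25      280
0   cloud    21      290
7   cloud    20      217
12  cloud    11      207
9     fog    10      288
take first 5 rows:
     cond  days  rain_mm
3    snow    28      221
1     sun    25      280
0   cloud    21      290
7   cloud    20      217
12  cloud    11      207
add column days_times_rain_mm = t['days'] * t['rain_mm']:
     cond  days  rain_mm  days_times_rain_mm
3    snow    28      221                6188
1     sun    25      280                7000
0   cloud    21      290                6090
7   cloud    20      217                4340
12  cloud    11      207                2277
filter rows where cond == 'cloud':
     cond  days  rain_mm  days_times_rain_mm
0   cloud    21      290                6090
7   cloud    20      217                4340
12  cloud    11      207                2277
Hence 4340.

4340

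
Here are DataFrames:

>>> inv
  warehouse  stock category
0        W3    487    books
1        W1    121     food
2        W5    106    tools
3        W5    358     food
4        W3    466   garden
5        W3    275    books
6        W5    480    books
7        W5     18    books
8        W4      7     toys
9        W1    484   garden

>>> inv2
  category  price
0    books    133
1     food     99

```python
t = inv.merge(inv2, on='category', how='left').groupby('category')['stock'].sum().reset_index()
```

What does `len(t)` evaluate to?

5

merge on 'category' (how='left') → 10 rows:
  warehouse  stock category  price
0        W3    487    books  133.0
1        W1    121     food   99.0
2        W5    106    tools    NaN
3        W5    358     food   99.0
4        W3    466   garden    NaN
5        W3    275    books  133.0
6        W5    480    books  133.0
7        W5     18    books  133.0
8        W4      7     toys    NaN
9        W1    484   garden    NaN
group by category, sum of stock:
category
books     1260
food       479
garden     950
tools      106
toys         7
Name: stock, dtype: int64
reset_index():
  category  stock
0    books   1260
1     food    479
2   garden    950
3    tools    106
4     toys      7
Then the number of rows: 5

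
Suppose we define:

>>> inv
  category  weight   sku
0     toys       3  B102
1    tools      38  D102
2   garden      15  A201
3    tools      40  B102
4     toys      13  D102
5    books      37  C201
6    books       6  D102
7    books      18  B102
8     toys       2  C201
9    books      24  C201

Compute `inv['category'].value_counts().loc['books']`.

value_counts of category:
category
books     4
toys      3
tools     2
garden    1
Name: count, dtype: int64
value at index 'books' → 4

4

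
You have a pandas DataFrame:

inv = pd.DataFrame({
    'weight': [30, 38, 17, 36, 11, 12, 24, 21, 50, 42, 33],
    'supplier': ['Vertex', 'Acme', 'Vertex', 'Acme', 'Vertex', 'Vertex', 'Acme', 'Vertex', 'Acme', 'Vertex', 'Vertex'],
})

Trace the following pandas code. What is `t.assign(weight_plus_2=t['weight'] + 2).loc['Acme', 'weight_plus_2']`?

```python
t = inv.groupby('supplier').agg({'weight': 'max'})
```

52

group by supplier, max of weight:
          weight
supplier        
Acme          50
Vertex        42
add column weight_plus_2 = t['weight'] + 2:
          weight  weight_plus_2
supplier                       
Acme          50             52
Vertex        42             44
value at row 'Acme', column 'weight_plus_2' → 52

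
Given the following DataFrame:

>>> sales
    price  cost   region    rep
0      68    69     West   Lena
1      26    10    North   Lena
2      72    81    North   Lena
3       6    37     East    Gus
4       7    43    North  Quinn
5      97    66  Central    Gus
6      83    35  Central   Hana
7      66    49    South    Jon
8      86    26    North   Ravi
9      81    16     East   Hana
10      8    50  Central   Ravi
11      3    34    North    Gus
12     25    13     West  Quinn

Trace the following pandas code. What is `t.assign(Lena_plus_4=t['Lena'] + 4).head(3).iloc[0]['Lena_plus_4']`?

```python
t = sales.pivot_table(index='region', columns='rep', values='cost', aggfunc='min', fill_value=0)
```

pivot: rows=region, cols=rep, min(cost):
rep      Gus  Hana  Jon  Lena  Quinn  Ravi
region                                    
Central   66    35    0     0      0    50
East      37    16    0     0      0     0
North     34     0    0    10     43    26
South      0     0   49     0      0     0
West       0     0    0    69     13     0
add column Lena_plus_4 = t['Lena'] + 4:
rep      Gus  Hana  Jon  Lena  Quinn  Ravi  Lena_plus_4
region                                                 
Central   66    35    0     0      0    50            4
East      37    16    0     0      0     0            4
North     34     0    0    10     43    26           14
South      0     0   49     0      0     0            4
West       0     0    0    69     13     0           73
take first 3 rows:
rep      Gus  Hana  Jon  Lena  Quinn  Ravi  Lena_plus_4
region                                                 
Central   66    35    0     0      0    50            4
East      37    16    0     0      0     0            4
North     34     0    0    10     43    26           14
Finally, value at position 0, column 'Lena_plus_4' = 4.

4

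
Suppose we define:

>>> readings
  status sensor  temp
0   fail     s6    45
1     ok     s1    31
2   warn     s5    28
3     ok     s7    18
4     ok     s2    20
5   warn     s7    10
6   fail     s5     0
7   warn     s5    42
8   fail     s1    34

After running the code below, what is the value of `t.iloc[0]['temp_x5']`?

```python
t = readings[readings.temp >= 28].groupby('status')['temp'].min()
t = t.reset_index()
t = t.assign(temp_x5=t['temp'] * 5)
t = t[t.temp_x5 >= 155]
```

filter rows where temp >= 28:
  status sensor  temp
0   fail     s6    45
1     ok     s1    31
2   warn     s5    28
7   warn     s5    42
8   fail     s1    34
group by status, min of temp:
status
fail    34
ok      31
warn    28
Name: temp, dtype: int64
reset_index():
  status  temp
0   fail    34
1     ok    31
2   warn    28
add column temp_x5 = t['temp'] * 5:
  status  temp  temp_x5
0   fail    34      170
1     ok    31      155
2   warn    28      140
filter rows where temp_x5 >= 155:
  status  temp  temp_x5
0   fail    34      170
1     ok    31      155
The value at position 0, column 'temp_x5' is 170.

170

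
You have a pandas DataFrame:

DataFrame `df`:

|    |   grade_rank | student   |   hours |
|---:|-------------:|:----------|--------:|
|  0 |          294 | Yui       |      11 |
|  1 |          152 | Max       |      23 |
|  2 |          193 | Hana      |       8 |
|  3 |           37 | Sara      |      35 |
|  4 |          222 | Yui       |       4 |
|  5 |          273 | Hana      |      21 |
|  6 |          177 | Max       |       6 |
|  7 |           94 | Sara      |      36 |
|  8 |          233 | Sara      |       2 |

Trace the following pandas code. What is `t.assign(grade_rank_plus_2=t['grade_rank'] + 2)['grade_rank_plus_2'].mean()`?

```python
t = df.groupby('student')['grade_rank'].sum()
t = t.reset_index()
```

group by student, sum of grade_rank:
student
Hana    466
Max     329
Sara    364
Yui     516
Name: grade_rank, dtype: int64
reset_index():
  student  grade_rank
0    Hana         466
1     Max         329
2    Sara         364
3     Yui         516
add column grade_rank_plus_2 = t['grade_rank'] + 2:
  student  grade_rank  grade_rank_plus_2
0    Hana         466                468
1     Max         329                331
2    Sara         364                366
3     Yui         516                518

420.75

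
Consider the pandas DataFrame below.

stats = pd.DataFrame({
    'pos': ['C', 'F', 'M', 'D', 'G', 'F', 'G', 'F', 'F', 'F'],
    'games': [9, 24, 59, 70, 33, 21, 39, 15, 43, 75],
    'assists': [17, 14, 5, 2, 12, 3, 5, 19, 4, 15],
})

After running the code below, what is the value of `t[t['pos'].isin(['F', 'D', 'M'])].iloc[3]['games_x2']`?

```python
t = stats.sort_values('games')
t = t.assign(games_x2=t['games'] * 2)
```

sort by games:
  pos  games  assists
0   C      9       17
7   F     15       19
5   F     21        3
1   F     24       14
4   G     33       12
6   G     39        5
8   F     43        4
2   M     59        5
3   D     70        2
9   F     75       15
add column games_x2 = t['games'] * 2:
  pos  games  assists  games_x2
0   C      9       17        18
7   F     15       19        30
5   F     21        3        42
1   F     24       14        48
4   G     33       12        66
6   G     39        5        78
8   F     43        4        86
2   M     59        5       118
3   D     70        2       140
9   F     75       15       150
filter rows where pos in ['F', 'D', 'M']:
  pos  games  assists  games_x2
7   F     15       19        30
5   F     21        3        42
1   F     24       14        48
8   F     43        4        86
2   M     59        5       118
3   D     70        2       140
9   F     75       15       150
The value at position 3, column 'games_x2' is 86.

86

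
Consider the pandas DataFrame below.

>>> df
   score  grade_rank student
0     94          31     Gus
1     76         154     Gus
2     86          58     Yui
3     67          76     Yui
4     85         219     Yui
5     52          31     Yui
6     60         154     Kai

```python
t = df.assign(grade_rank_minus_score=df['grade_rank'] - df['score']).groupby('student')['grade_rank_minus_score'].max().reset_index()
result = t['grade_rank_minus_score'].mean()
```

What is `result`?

add column grade_rank_minus_score = df['grade_rank'] - df['score']:
   score  grade_rank student  grade_rank_minus_score
0     94          31     Gus                     -63
1     76         154     Gus                      78
2     86          58     Yui                     -28
3     67          76     Yui                       9
4     85         219     Yui                     134
5     52          31     Yui                     -21
6     60         154     Kai                      94
group by student, max of grade_rank_minus_score:
student
Gus     78
Kai     94
Yui    134
Name: grade_rank_minus_score, dtype: int64
reset_index():
  student  grade_rank_minus_score
0     Gus                      78
1     Kai                      94
2     Yui                     134
Taking the mean of column 'grade_rank_minus_score' gives 102.0.

102.0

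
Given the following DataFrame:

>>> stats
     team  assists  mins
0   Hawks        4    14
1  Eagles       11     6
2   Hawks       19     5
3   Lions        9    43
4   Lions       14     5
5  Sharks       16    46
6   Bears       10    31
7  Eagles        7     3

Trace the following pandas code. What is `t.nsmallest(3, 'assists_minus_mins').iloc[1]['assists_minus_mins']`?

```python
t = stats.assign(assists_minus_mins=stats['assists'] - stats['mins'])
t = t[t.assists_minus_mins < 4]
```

add column assists_minus_mins = stats['assists'] - stats['mins']:
     team  assists  mins  assists_minus_mins
0   Hawks        4    14                 -10
1  Eagles       11     6                   5
2   Hawks       19     5                  14
3   Lions        9    43                 -34
4   Lions       14     5                   9
5  Sharks       16    46                 -30
6   Bears       10    31                 -21
7  Eagles        7     3                   4
filter rows where assists_minus_mins < 4:
     team  assists  mins  assists_minus_mins
0   Hawks        4    14                 -10
3   Lions        9    43                 -34
5  Sharks       16    46                 -30
6   Bears       10    31                 -21
take 3 rows with smallest assists_minus_mins:
     team  assists  mins  assists_minus_mins
3   Lions        9    43                 -34
5  Sharks       16    46                 -30
6   Bears       10    31                 -21

-30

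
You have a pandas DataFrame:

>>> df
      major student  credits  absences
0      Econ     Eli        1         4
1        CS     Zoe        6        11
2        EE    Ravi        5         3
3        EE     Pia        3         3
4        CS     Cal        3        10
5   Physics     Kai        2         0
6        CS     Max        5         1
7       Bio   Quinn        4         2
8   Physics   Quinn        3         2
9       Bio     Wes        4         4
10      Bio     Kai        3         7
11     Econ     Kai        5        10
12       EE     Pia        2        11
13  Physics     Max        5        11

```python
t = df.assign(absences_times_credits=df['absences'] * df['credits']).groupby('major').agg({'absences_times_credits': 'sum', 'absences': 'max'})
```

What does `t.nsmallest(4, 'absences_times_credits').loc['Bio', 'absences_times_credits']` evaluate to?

45

add column absences_times_credits = df['absences'] * df['credits']:
      major student  credits  absences  absences_times_credits
0      Econ     Eli        1         4                       4
1        CS     Zoe        6        11                      66
2        EE    Ravi        5         3                      15
3        EE     Pia        3         3                       9
4        CS     Cal        3        10                      30
5   Physics     Kai        2         0                       0
6        CS     Max        5         1                       5
7       Bio   Quinn        4         2                       8
8   Physics   Quinn        3         2                       6
9       Bio     Wes        4         4                      16
10      Bio     Kai        3         7                      21
11     Econ     Kai        5        10                      50
12       EE     Pia        2        11                      22
13  Physics     Max        5        11                      55
group by major: sum(absences_times_credits), max(absences):
         absences_times_credits  absences
major                                    
Bio                          45         7
CS                          101        11
EE                           46        11
Econ                         54        10
Physics                      61        11
take 4 rows with smallest absences_times_credits:
         absences_times_credits  absences
major                                    
Bio                          45         7
EE                           46        11
Econ                         54        10
Physics                      61        11
Finally, value at row 'Bio', column 'absences_times_credits' = 45.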